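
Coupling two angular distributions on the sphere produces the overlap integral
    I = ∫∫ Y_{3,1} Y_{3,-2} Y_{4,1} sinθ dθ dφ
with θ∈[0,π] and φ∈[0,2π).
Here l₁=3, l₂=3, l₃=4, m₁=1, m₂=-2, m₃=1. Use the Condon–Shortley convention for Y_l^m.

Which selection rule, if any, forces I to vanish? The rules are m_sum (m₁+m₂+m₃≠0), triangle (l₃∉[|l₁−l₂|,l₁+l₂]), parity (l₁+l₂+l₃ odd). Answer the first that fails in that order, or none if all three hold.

Σmᵢ = 0  ✓
l₃∈[|l₁−l₂|,l₁+l₂]=[0,6], have l₃=4  ✓
Σlᵢ = 10 ⇒ even  ✓

none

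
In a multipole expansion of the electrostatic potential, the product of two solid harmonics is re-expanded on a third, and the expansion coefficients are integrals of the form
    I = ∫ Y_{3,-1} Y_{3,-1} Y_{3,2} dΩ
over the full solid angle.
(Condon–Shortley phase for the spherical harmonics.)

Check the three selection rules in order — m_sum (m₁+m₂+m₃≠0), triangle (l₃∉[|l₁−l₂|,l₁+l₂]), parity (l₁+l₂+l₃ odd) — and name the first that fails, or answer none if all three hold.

m₁+m₂+m₃ = -1 − 1 + 2 = 0  ✓
triangle: |3−3|=0 ≤ l₃=3 ≤ 3+3=6  ✓
parity: l₁+l₂+l₃ = 9 is odd  ✗

parity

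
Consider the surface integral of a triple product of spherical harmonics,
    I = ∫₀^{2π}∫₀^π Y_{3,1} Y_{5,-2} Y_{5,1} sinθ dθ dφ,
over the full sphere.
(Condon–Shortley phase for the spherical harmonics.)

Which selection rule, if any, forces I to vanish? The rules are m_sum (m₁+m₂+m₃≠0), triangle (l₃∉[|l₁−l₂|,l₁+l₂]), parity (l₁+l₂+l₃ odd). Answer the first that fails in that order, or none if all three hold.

Σmᵢ = 0  ✓
l₃∈[|l₁−l₂|,l₁+l₂]=[2,8], have l₃=5  ✓
Σlᵢ = 13 ⇒ odd  ✗

parity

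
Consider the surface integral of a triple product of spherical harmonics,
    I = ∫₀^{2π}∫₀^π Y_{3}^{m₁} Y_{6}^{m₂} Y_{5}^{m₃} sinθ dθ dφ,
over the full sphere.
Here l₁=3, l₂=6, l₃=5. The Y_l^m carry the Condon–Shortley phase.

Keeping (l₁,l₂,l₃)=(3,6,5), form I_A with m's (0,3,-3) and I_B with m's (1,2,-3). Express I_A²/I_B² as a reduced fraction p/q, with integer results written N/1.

3/49

l's match ⇒ only the (l;m) 3-j factors differ between A and B.
A: triangle coeff Δ(3,6,5) = 1/675675; Σ_t [1,3]: t=1:−1/483840 t=2:+1/20160 t=3:−1/17280 = -1/96768; (3j)²=1/1001 [(3 6 5; 0 3 -3)], sign=-1
B: triangle coeff Δ(3,6,5) = 1/675675; Σ_t [0,2]: t=0:+1/1935360 t=1:−1/30240 t=2:+1/11520 = 1/18432; (3j)²=7/429 [(3 6 5; 1 2 -3)], sign=+1
I_A²/I_B² = (1/1001)/(7/429) = 3/49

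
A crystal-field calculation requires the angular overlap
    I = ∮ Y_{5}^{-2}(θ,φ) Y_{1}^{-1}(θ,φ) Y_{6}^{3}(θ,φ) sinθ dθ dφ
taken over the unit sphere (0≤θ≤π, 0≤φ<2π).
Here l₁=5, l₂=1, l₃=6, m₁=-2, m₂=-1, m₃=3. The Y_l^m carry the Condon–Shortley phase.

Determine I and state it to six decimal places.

m-sum 0 ✓  L=12 even ✓  4≤6≤6 ✓
Π(2lᵢ+1) = 11×3×13 = 429
triangle coeff Δ(5,1,6) = 1/858
Σ_t [0,0]: t=0:+1/14400 = 1/14400
(3j)²=6/143 [(5 1 6; 0 0 0)], sign=+1
Σ_t [0,0]: t=0:+1/60480 = 1/60480
(3j)²=6/143 [(5 1 6; -2 -1 3)], sign=-1
⇒ 4πI² = 108/143
I = (-1)√(108/143/(4π)) = -0.24515397

-0.245154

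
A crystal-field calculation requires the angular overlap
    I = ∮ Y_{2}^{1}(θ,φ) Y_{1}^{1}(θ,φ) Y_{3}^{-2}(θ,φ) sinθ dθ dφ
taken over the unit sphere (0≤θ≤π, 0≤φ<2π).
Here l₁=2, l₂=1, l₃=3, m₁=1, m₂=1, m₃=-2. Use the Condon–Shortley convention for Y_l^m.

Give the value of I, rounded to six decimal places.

0.261169

Rules hold: Σm=0, L=6 even, 1≤3≤3.
N = 5·3·7 = 105
Δ = 0!·4!·2!/7! = 1/105
Racah Σ t=0..0: t=0:+1/4 = 1/4
⇒ 3j(2 1 3; 0 0 0)² = 3/35, sgn -1
Racah Σ t=0..0: t=0:+1/12 = 1/12
⇒ 3j(2 1 3; 1 1 -2)² = 2/21, sgn -1
4πI² = N·(3j₀)²·(3jₘ)² = 6/7
I = +1·√(0.857143/4π) = 0.26116903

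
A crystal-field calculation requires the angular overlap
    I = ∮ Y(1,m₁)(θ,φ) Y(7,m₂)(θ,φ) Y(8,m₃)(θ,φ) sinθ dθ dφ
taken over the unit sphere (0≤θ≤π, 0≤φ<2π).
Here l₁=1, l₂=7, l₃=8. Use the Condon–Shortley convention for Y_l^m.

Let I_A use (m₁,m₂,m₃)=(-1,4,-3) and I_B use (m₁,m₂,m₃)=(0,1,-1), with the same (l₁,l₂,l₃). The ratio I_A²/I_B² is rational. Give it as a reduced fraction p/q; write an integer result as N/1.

Same 1,7,8: normalisation and zero-m 3j drop out of the ratio.
A: Δ: 0! 2! 14! / 17! → 1/2040; sum: t=0:+1/479001600 = 1/479001600; 3j²(1 7 8; -1 4 -3) = Δ·Π!·Σ² = 1/204  (sign -1)
B: Δ: 0! 2! 14! / 17! → 1/2040; sum: t=0:+1/29030400 = 1/29030400; 3j²(1 7 8; 0 1 -1) = Δ·Π!·Σ² = 21/680  (sign -1)
I_A²/I_B² = (1/204)/(21/680) = 10/63

10/63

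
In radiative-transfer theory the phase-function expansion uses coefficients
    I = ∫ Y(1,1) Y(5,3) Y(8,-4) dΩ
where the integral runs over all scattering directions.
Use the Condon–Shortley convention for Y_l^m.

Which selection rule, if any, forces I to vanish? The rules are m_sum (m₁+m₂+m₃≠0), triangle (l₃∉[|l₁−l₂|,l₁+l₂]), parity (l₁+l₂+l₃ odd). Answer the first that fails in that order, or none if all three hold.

m₁+m₂+m₃ = 1 + 3 − 4 = 0  ✓
triangle: |1−5|=4 ≤ l₃=8 ≤ 1+5=6  ✗
parity: l₁+l₂+l₃ = 14 is even

triangle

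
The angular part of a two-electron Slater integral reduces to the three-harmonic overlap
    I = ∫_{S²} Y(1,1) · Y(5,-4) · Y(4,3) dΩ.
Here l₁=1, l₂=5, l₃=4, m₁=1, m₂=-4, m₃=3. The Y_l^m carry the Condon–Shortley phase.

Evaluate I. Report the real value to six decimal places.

0.294638

Rules hold: Σm=0, L=10 even, 4≤4≤6.
N = 3·11·9 = 297
Δ = 2!·0!·8!/11! = 1/495
Racah Σ t=1..1: t=1:−1/576 = -1/576
⇒ 3j(1 5 4; 0 0 0)² = 5/99, sgn -1
Racah Σ t=0..0: t=0:+1/10080 = 1/10080
⇒ 3j(1 5 4; 1 -4 3)² = 4/55, sgn -1
4πI² = N·(3j₀)²·(3jₘ)² = 12/11
I = +1·√(1.09091/4π) = 0.29463840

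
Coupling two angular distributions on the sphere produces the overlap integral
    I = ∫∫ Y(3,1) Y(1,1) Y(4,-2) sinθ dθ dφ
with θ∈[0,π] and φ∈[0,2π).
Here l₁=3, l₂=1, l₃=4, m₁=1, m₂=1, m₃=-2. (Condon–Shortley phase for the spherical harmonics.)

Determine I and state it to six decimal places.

0.238414

Checks pass: Σm=0; 8 even; l₃=4∈[2,4].
(2·3+1)(2·1+1)(2·4+1) = 189
Δ: 0! 6! 2! / 9! → 1/252
sum: t=0:+1/36 = 1/36
3j²(3 1 4; 0 0 0) = Δ·Π!·Σ² = 4/63  (sign +1)
sum: t=0:+1/96 = 1/96
3j²(3 1 4; 1 1 -2) = Δ·Π!·Σ² = 5/84  (sign +1)
combine: 4πI² = 189·4/63·5/84 = 5/7
take √, sign +1: I = 0.23841361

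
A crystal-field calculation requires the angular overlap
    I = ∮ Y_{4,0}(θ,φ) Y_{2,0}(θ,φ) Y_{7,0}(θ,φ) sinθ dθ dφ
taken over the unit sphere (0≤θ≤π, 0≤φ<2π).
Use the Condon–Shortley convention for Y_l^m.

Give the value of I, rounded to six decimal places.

triangle: need 2≤l₃≤6, have 7; I=0

0.000000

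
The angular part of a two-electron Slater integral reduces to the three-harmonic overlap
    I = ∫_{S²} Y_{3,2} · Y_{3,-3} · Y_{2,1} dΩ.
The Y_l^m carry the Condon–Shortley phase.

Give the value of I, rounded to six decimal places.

Checks pass: Σm=0; 8 even; l₃=2∈[0,6].
(2·3+1)(2·3+1)(2·2+1) = 245
Δ: 4! 2! 2! / 9! → 1/3780
sum: t=1:−1/24 t=2:+1/4 t=3:−1/24 = 1/6
3j²(3 3 2; 0 0 0) = Δ·Π!·Σ² = 4/105  (sign +1)
sum: t=0:+1/48 = 1/48
3j²(3 3 2; 2 -3 1) = Δ·Π!·Σ² = 5/84  (sign -1)
combine: 4πI² = 245·4/105·5/84 = 5/9
take √, sign -1: I = -0.21026104

-0.210261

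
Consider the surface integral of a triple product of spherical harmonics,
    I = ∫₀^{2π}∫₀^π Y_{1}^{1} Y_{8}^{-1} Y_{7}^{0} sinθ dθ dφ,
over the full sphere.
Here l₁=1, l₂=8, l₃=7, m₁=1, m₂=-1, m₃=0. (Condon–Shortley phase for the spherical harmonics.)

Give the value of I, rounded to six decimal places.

Checks pass: Σm=0; 16 even; l₃=7∈[7,9].
(2·1+1)(2·8+1)(2·7+1) = 765
Δ: 2! 0! 14! / 17! → 1/2040
sum: t=1:−1/25401600 = -1/25401600
3j²(1 8 7; 0 0 0) = Δ·Π!·Σ² = 8/255  (sign +1)
sum: t=0:+1/50803200 = 1/50803200
3j²(1 8 7; 1 -1 0) = Δ·Π!·Σ² = 3/170  (sign -1)
combine: 4πI² = 765·8/255·3/170 = 36/85
take √, sign -1: I = -0.18358486

-0.183585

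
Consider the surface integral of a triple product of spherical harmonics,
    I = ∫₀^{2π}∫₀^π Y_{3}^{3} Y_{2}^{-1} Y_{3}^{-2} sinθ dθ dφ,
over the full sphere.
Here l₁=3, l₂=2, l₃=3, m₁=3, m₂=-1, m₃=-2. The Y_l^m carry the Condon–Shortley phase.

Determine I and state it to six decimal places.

Rules hold: Σm=0, L=8 even, 1≤3≤5.
N = 7·5·7 = 245
Δ = 2!·4!·2!/9! = 1/3780
Racah Σ t=0..2: t=0:+1/24 t=1:−1/4 t=2:+1/24 = -1/6
⇒ 3j(3 2 3; 0 0 0)² = 4/105, sgn +1
Racah Σ t=0..0: t=0:+1/48 = 1/48
⇒ 3j(3 2 3; 3 -1 -2)² = 5/84, sgn -1
4πI² = N·(3j₀)²·(3jₘ)² = 5/9
I = -1·√(0.555556/4π) = -0.21026104

-0.210261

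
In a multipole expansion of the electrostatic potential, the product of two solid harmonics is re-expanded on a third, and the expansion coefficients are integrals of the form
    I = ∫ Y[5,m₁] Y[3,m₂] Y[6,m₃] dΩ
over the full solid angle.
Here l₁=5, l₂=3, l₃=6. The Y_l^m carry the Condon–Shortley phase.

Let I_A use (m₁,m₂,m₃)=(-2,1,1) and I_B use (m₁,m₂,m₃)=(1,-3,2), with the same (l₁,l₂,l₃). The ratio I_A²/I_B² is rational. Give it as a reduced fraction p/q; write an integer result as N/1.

3/14

l's match ⇒ only the (l;m) 3-j factors differ between A and B.
A: triangle coeff Δ(5,3,6) = 1/675675; Σ_t [0,2]: t=0:+1/241920 t=1:−1/8640 t=2:+1/5760 = 1/16128; (3j)²=5/1001 [(5 3 6; -2 1 1)], sign=-1
B: triangle coeff Δ(5,3,6) = 1/675675; Σ_t [0,0]: t=0:+1/27648 = 1/27648; (3j)²=10/429 [(5 3 6; 1 -3 2)], sign=+1
I_A²/I_B² = (5/1001)/(10/429) = 3/14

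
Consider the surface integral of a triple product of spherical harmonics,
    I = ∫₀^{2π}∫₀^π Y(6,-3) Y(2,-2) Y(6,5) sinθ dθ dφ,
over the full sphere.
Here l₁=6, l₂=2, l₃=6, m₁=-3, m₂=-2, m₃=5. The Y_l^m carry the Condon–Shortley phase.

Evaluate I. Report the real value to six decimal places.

m-sum 0 ✓  L=14 even ✓  4≤6≤8 ✓
Π(2lᵢ+1) = 13×5×13 = 845
triangle coeff Δ(6,2,6) = 1/90090
Σ_t [0,2]: t=0:+1/69120 t=1:−1/14400 t=2:+1/69120 = -7/172800
(3j)²=14/715 [(6 2 6; 0 0 0)], sign=-1
Σ_t [0,0]: t=0:+1/1451520 = 1/1451520
(3j)²=1/91 [(6 2 6; -3 -2 5)], sign=-1
⇒ 4πI² = 2/11
I = (+1)√(2/11/(4π)) = 0.12028562

0.120286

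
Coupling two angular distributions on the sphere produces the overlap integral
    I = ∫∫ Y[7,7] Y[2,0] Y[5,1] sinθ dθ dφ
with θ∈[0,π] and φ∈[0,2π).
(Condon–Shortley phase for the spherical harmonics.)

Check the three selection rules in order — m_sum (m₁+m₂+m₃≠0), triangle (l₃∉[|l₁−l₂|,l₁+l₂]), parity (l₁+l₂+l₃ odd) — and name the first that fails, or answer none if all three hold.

Σmᵢ = 8  ✗
l₃∈[|l₁−l₂|,l₁+l₂]=[5,9], have l₃=5
Σlᵢ = 14 ⇒ even

m_sum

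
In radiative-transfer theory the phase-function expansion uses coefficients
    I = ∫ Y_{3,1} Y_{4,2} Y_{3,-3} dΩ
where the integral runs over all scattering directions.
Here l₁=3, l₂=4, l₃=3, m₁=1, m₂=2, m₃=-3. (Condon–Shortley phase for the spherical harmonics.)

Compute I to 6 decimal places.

Rules hold: Σm=0, L=10 even, 1≤3≤7.
N = 7·9·7 = 441
Δ = 4!·2!·4!/11! = 1/34650
Racah Σ t=1..3: t=1:−1/72 t=2:+1/16 t=3:−1/72 = 5/144
⇒ 3j(3 4 3; 0 0 0)² = 2/77, sgn -1
Racah Σ t=2..2: t=2:+1/192 = 1/192
⇒ 3j(3 4 3; 1 2 -3)² = 3/77, sgn +1
4πI² = N·(3j₀)²·(3jₘ)² = 54/121
I = -1·√(0.446281/4π) = -0.18845135

-0.188451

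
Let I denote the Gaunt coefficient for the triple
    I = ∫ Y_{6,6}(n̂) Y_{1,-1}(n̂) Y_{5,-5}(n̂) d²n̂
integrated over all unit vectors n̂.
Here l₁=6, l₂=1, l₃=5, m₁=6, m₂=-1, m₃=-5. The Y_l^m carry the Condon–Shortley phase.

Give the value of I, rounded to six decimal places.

0.331940

m-sum 0 ✓  L=12 even ✓  5≤5≤7 ✓
Π(2lᵢ+1) = 13×3×11 = 429
triangle coeff Δ(6,1,5) = 1/858
Σ_t [1,1]: t=1:−1/14400 = -1/14400
(3j)²=6/143 [(6 1 5; 0 0 0)], sign=+1
Σ_t [0,0]: t=0:+1/7257600 = 1/7257600
(3j)²=1/13 [(6 1 5; 6 -1 -5)], sign=+1
⇒ 4πI² = 18/13
I = (+1)√(18/13/(4π)) = 0.33194004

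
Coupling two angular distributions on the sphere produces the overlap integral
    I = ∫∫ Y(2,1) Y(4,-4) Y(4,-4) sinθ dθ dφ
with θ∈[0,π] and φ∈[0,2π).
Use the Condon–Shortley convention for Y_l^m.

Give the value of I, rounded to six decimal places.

m-sum = 1 − 4 − 4 = -7 ≠ 0 ⇒ I = 0

0.000000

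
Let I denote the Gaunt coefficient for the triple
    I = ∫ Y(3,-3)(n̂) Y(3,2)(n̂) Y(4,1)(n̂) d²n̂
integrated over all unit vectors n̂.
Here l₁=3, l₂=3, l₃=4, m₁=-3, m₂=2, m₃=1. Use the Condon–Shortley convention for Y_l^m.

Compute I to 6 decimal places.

0.140463

Rules hold: Σm=0, L=10 even, 0≤4≤6.
N = 7·7·9 = 441
Δ = 2!·4!·4!/11! = 1/34650
Racah Σ t=0..2: t=0:+1/72 t=1:−1/16 t=2:+1/72 = -5/144
⇒ 3j(3 3 4; 0 0 0)² = 2/77, sgn -1
Racah Σ t=2..2: t=2:+1/288 = 1/288
⇒ 3j(3 3 4; -3 2 1)² = 5/231, sgn -1
4πI² = N·(3j₀)²·(3jₘ)² = 30/121
I = +1·√(0.247934/4π) = 0.14046335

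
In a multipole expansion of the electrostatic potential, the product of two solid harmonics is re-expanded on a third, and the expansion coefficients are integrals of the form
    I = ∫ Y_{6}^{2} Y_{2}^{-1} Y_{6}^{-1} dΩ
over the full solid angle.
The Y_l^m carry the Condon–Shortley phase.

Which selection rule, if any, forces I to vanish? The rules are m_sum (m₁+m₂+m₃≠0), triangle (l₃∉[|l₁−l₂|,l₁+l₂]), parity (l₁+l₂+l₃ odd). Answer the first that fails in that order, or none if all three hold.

azimuthal sum: 2 − 1 − 1 = 0  ✓
4 ≤ 6 ≤ 8 (triangle on l)  ✓
L = 6 + 2 + 6 = 14 (even)  ✓

none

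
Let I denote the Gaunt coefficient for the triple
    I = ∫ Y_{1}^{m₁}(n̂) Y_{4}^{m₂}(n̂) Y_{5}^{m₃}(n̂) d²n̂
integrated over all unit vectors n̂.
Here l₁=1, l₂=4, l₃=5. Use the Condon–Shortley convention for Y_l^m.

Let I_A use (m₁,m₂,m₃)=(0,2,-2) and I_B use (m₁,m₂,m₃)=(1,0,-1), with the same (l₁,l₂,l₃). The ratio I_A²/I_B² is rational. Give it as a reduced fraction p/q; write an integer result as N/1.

7/5

Shared (l₁,l₂,l₃)=(1,4,5): N and (l;000)² cancel in I_A²/I_B².
A: Δ = 0!·2!·8!/11! = 1/495; Racah Σ t=0..0: t=0:+1/1440 = 1/1440; ⇒ 3j(1 4 5; 0 2 -2)² = 7/165, sgn -1
B: Δ = 0!·2!·8!/11! = 1/495; Racah Σ t=0..0: t=0:+1/1152 = 1/1152; ⇒ 3j(1 4 5; 1 0 -1)² = 1/33, sgn +1
I_A²/I_B² = (7/165)/(1/33) = 7/5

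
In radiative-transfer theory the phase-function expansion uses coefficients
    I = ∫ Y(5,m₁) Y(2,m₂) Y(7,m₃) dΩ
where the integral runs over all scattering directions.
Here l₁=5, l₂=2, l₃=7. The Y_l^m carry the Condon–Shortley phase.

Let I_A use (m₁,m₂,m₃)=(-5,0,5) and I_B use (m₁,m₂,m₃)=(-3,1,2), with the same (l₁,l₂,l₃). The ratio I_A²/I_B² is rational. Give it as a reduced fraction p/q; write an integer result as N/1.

Same 5,2,7: normalisation and zero-m 3j drop out of the ratio.
A: Δ: 0! 10! 4! / 15! → 1/15015; sum: t=0:+1/14515200 = 1/14515200; 3j²(5 2 7; -5 0 5) = Δ·Π!·Σ² = 2/455  (sign +1)
B: Δ: 0! 10! 4! / 15! → 1/15015; sum: t=0:+1/483840 = 1/483840; 3j²(5 2 7; -3 1 2) = Δ·Π!·Σ² = 6/1001  (sign -1)
I_A²/I_B² = (2/455)/(6/1001) = 11/15

11/15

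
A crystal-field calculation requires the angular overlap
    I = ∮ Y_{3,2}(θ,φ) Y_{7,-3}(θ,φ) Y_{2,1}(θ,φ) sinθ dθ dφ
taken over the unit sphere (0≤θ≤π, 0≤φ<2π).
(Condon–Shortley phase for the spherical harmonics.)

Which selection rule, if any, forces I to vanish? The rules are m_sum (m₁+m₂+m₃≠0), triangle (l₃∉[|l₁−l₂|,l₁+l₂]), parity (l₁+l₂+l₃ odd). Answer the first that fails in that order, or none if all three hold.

m₁+m₂+m₃ = 2 − 3 + 1 = 0  ✓
triangle: |3−7|=4 ≤ l₃=2 ≤ 3+7=10  ✗
parity: l₁+l₂+l₃ = 12 is even

triangle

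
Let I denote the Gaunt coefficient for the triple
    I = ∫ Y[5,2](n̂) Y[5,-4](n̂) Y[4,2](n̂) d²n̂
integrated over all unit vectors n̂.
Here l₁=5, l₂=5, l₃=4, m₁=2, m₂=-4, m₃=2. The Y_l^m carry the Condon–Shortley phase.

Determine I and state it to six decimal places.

Rules hold: Σm=0, L=14 even, 0≤4≤10.
N = 11·11·9 = 1089
Δ = 6!·4!·4!/15! = 1/3153150
Racah Σ t=1..5: t=1:−1/69120 t=2:+1/1728 t=3:−1/576 t=4:+1/1728 t=5:−1/69120 = -7/11520
⇒ 3j(5 5 4; 0 0 0)² = 2/143, sgn -1
Racah Σ t=0..1: t=0:+1/25920 t=1:−1/11520 = -1/20736
⇒ 3j(5 5 4; 2 -4 2)² = 5/429, sgn -1
4πI² = N·(3j₀)²·(3jₘ)² = 30/169
I = +1·√(0.177515/4π) = 0.11885360

0.118854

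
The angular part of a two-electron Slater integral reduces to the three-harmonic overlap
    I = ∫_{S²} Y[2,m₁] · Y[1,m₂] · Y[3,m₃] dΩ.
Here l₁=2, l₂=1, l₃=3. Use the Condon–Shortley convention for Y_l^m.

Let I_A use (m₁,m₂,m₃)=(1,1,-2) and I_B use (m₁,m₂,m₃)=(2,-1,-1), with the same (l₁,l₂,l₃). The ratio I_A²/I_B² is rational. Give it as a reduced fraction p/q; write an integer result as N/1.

Same 2,1,3: normalisation and zero-m 3j drop out of the ratio.
A: Δ: 0! 4! 2! / 7! → 1/105; sum: t=0:+1/12 = 1/12; 3j²(2 1 3; 1 1 -2) = Δ·Π!·Σ² = 2/21  (sign -1)
B: Δ: 0! 4! 2! / 7! → 1/105; sum: t=0:+1/48 = 1/48; 3j²(2 1 3; 2 -1 -1) = Δ·Π!·Σ² = 1/105  (sign +1)
I_A²/I_B² = (2/21)/(1/105) = 10/1

10/1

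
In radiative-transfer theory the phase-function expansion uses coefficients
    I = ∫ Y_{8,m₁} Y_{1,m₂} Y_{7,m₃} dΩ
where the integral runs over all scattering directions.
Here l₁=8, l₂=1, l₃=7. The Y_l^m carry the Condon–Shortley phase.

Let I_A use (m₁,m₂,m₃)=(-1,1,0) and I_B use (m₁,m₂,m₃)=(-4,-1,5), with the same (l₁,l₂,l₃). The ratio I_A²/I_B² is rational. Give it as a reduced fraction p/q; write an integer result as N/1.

Shared (l₁,l₂,l₃)=(8,1,7): N and (l;000)² cancel in I_A²/I_B².
A: Δ = 2!·14!·0!/17! = 1/2040; Racah Σ t=2..2: t=2:+1/50803200 = 1/50803200; ⇒ 3j(8 1 7; -1 1 0)² = 3/170, sgn -1
B: Δ = 2!·14!·0!/17! = 1/2040; Racah Σ t=0..0: t=0:+1/1916006400 = 1/1916006400; ⇒ 3j(8 1 7; -4 -1 5)² = 1/340, sgn +1
I_A²/I_B² = (3/170)/(1/340) = 6/1

6/1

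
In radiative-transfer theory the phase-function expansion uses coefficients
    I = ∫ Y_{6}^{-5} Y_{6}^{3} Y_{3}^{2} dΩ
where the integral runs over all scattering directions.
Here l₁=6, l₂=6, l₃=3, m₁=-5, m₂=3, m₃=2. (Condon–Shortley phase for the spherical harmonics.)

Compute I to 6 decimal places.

0.000000

l₁+l₂+l₃=15 is odd: 3j(l;000)=0 ⇒ I=0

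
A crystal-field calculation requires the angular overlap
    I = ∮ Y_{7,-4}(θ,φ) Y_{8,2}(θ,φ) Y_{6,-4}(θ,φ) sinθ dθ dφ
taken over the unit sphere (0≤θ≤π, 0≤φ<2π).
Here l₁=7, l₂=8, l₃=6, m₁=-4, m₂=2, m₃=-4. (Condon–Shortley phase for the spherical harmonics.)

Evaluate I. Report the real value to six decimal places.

0.000000

Σmᵢ = -6 ≠ 0, so the φ-integral vanishes; I = 0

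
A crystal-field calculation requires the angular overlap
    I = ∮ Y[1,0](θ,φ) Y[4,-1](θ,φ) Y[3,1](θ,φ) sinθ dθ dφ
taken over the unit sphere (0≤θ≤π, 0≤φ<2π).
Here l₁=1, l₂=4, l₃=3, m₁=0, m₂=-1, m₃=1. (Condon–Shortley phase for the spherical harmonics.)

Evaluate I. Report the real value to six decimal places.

Checks pass: Σm=0; 8 even; l₃=3∈[3,5].
(2·1+1)(2·4+1)(2·3+1) = 189
Δ: 2! 0! 6! / 9! → 1/252
sum: t=1:−1/36 = -1/36
3j²(1 4 3; 0 0 0) = Δ·Π!·Σ² = 4/63  (sign +1)
sum: t=1:−1/48 = -1/48
3j²(1 4 3; 0 -1 1) = Δ·Π!·Σ² = 5/84  (sign -1)
combine: 4πI² = 189·4/63·5/84 = 5/7
take √, sign -1: I = -0.23841361

-0.238414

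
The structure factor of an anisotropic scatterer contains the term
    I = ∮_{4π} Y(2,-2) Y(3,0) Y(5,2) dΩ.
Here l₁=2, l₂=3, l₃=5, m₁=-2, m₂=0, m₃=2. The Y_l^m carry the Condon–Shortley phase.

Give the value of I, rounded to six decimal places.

0.141758

Checks pass: Σm=0; 10 even; l₃=5∈[1,5].
(2·2+1)(2·3+1)(2·5+1) = 385
Δ: 0! 4! 6! / 11! → 1/2310
sum: t=0:+1/144 = 1/144
3j²(2 3 5; 0 0 0) = Δ·Π!·Σ² = 10/231  (sign -1)
sum: t=0:+1/864 = 1/864
3j²(2 3 5; -2 0 2) = Δ·Π!·Σ² = 1/66  (sign -1)
combine: 4πI² = 385·10/231·1/66 = 25/99
take √, sign +1: I = 0.14175797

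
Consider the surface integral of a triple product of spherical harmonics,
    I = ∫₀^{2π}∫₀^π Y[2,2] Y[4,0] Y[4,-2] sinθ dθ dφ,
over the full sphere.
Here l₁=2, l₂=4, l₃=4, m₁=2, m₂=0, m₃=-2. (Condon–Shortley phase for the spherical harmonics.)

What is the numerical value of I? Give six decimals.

-0.190365

m-sum 0 ✓  L=10 even ✓  2≤4≤6 ✓
Π(2lᵢ+1) = 5×9×9 = 405
triangle coeff Δ(2,4,4) = 1/13860
Σ_t [0,2]: t=0:+1/192 t=1:−1/36 t=2:+1/192 = -5/288
(3j)²=20/693 [(2 4 4; 0 0 0)], sign=-1
Σ_t [0,0]: t=0:+1/192 = 1/192
(3j)²=3/77 [(2 4 4; 2 0 -2)], sign=+1
⇒ 4πI² = 2700/5929
I = (-1)√(2700/5929/(4π)) = -0.19036462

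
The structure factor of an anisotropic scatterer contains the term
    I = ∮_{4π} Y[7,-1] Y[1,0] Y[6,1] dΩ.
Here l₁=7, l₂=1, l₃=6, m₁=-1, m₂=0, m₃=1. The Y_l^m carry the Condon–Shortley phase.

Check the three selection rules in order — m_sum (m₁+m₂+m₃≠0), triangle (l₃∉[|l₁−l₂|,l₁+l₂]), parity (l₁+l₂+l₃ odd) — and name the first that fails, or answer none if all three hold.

m₁+m₂+m₃ = -1 + 0 + 1 = 0  ✓
triangle: |7−1|=6 ≤ l₃=6 ≤ 7+1=8  ✓
parity: l₁+l₂+l₃ = 14 is even  ✓

none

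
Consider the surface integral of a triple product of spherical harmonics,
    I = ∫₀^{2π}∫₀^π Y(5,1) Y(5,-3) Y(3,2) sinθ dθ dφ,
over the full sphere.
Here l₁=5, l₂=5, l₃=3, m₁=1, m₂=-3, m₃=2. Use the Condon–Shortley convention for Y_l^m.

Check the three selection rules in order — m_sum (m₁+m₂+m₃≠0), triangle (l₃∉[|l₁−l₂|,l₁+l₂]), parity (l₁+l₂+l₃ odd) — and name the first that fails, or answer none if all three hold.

parity

azimuthal sum: 1 − 3 + 2 = 0  ✓
0 ≤ 3 ≤ 10 (triangle on l)  ✓
L = 5 + 5 + 3 = 13 (odd)  ✗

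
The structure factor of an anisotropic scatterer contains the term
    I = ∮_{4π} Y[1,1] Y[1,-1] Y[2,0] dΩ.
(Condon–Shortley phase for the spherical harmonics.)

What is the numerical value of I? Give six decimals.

Checks pass: Σm=0; 4 even; l₃=2∈[0,2].
(2·1+1)(2·1+1)(2·2+1) = 45
Δ: 0! 2! 2! / 5! → 1/30
sum: t=0:+1/1 = 1/1
3j²(1 1 2; 0 0 0) = Δ·Π!·Σ² = 2/15  (sign +1)
sum: t=0:+1/4 = 1/4
3j²(1 1 2; 1 -1 0) = Δ·Π!·Σ² = 1/30  (sign +1)
combine: 4πI² = 45·2/15·1/30 = 1/5
take √, sign +1: I = 0.12615663

0.126157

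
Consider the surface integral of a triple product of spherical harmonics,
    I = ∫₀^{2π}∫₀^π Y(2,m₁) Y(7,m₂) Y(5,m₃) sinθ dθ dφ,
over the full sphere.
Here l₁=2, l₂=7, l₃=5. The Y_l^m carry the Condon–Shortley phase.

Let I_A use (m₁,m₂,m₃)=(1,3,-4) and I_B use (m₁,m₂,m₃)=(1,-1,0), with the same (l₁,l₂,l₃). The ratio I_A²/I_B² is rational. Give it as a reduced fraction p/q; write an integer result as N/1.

5/42

Same 2,7,5: normalisation and zero-m 3j drop out of the ratio.
A: Δ: 4! 0! 10! / 15! → 1/15015; sum: t=1:−1/2177280 = -1/2177280; 3j²(2 7 5; 1 3 -4) = Δ·Π!·Σ² = 8/3003  (sign +1)
B: Δ: 4! 0! 10! / 15! → 1/15015; sum: t=1:−1/86400 = -1/86400; 3j²(2 7 5; 1 -1 0) = Δ·Π!·Σ² = 16/715  (sign +1)
I_A²/I_B² = (8/3003)/(16/715) = 5/42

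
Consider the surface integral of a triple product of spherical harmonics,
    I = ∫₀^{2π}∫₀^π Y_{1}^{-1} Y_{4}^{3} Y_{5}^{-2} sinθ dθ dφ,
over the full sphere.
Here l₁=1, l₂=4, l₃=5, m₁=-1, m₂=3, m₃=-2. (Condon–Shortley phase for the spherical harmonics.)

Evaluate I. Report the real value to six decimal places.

Rules hold: Σm=0, L=10 even, 3≤5≤5.
N = 3·9·11 = 297
Δ = 0!·2!·8!/11! = 1/495
Racah Σ t=0..0: t=0:+1/576 = 1/576
⇒ 3j(1 4 5; 0 0 0)² = 5/99, sgn -1
Racah Σ t=0..0: t=0:+1/10080 = 1/10080
⇒ 3j(1 4 5; -1 3 -2)² = 1/165, sgn -1
4πI² = N·(3j₀)²·(3jₘ)² = 1/11
I = +1·√(0.0909091/4π) = 0.08505478

0.085055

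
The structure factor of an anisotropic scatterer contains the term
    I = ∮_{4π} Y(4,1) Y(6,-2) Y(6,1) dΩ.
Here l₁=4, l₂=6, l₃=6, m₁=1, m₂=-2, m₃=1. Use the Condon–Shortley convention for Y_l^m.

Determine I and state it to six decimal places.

Checks pass: Σm=0; 16 even; l₃=6∈[2,10].
(2·4+1)(2·6+1)(2·6+1) = 1521
Δ: 4! 4! 8! / 17! → 1/15315300
sum: t=0:+1/829440 t=1:−1/25920 t=2:+1/9216 t=3:−1/25920 t=4:+1/829440 = 7/207360
3j²(4 6 6; 0 0 0) = Δ·Π!·Σ² = 28/2431  (sign +1)
sum: t=0:+1/82944 t=1:−1/17280 t=2:+1/34560 t=3:−1/725760 = -53/2903040
3j²(4 6 6; 1 -2 1) = Δ·Π!·Σ² = 2809/306306  (sign +1)
combine: 4πI² = 1521·28/2431·2809/306306 = 5618/34969
take √, sign +1: I = 0.11306920

0.113069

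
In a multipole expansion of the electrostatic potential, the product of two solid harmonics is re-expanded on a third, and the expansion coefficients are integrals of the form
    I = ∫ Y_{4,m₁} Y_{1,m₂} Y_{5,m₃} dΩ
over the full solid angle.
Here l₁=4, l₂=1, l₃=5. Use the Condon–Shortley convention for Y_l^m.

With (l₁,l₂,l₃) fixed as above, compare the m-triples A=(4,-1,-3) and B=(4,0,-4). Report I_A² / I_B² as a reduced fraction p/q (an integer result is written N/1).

1/9

Shared (l₁,l₂,l₃)=(4,1,5): N and (l;000)² cancel in I_A²/I_B².
A: Δ = 0!·8!·2!/11! = 1/495; Racah Σ t=0..0: t=0:+1/80640 = 1/80640; ⇒ 3j(4 1 5; 4 -1 -3)² = 1/495, sgn +1
B: Δ = 0!·8!·2!/11! = 1/495; Racah Σ t=0..0: t=0:+1/40320 = 1/40320; ⇒ 3j(4 1 5; 4 0 -4)² = 1/55, sgn -1
I_A²/I_B² = (1/495)/(1/55) = 1/9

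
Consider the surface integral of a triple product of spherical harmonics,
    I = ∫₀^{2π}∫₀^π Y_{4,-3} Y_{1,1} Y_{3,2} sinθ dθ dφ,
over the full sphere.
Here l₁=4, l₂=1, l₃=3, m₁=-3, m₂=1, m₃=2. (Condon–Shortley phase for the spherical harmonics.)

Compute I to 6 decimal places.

Checks pass: Σm=0; 8 even; l₃=3∈[3,5].
(2·4+1)(2·1+1)(2·3+1) = 189
Δ: 2! 6! 0! / 9! → 1/252
sum: t=1:−1/36 = -1/36
3j²(4 1 3; 0 0 0) = Δ·Π!·Σ² = 4/63  (sign +1)
sum: t=2:+1/240 = 1/240
3j²(4 1 3; -3 1 2) = Δ·Π!·Σ² = 1/12  (sign -1)
combine: 4πI² = 189·4/63·1/12 = 1/1
take √, sign -1: I = -0.28209479

-0.282095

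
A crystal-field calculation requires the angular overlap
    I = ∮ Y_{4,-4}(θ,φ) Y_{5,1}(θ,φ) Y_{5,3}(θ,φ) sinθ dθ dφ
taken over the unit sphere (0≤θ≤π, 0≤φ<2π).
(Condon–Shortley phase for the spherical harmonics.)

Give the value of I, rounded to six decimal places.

Checks pass: Σm=0; 14 even; l₃=5∈[1,9].
(2·4+1)(2·5+1)(2·5+1) = 1089
Δ: 4! 4! 6! / 15! → 1/3153150
sum: t=0:+1/69120 t=1:−1/1728 t=2:+1/576 t=3:−1/1728 t=4:+1/69120 = 7/11520
3j²(4 5 5; 0 0 0) = Δ·Π!·Σ² = 2/143  (sign -1)
sum: t=4:+1/27648 = 1/27648
3j²(4 5 5; -4 1 3) = Δ·Π!·Σ² = 10/429  (sign +1)
combine: 4πI² = 1089·2/143·10/429 = 60/169
take √, sign -1: I = -0.16808437

-0.168084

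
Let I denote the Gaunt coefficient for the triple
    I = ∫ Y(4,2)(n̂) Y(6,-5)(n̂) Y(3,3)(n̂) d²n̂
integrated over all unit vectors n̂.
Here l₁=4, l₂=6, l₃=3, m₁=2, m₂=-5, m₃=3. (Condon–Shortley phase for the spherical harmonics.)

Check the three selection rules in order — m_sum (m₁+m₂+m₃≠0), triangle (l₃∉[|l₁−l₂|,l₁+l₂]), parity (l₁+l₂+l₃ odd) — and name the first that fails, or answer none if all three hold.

azimuthal sum: 2 − 5 + 3 = 0  ✓
2 ≤ 3 ≤ 10 (triangle on l)  ✓
L = 4 + 6 + 3 = 13 (odd)  ✗

parity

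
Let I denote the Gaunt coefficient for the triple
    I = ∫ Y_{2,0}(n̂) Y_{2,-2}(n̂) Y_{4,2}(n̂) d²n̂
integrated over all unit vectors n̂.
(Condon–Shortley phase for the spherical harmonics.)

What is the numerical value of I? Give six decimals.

0.156078

Checks pass: Σm=0; 8 even; l₃=4∈[0,4].
(2·2+1)(2·2+1)(2·4+1) = 225
Δ: 0! 4! 4! / 9! → 1/630
sum: t=0:+1/16 = 1/16
3j²(2 2 4; 0 0 0) = Δ·Π!·Σ² = 2/35  (sign +1)
sum: t=0:+1/96 = 1/96
3j²(2 2 4; 0 -2 2) = Δ·Π!·Σ² = 1/42  (sign +1)
combine: 4πI² = 225·2/35·1/42 = 15/49
take √, sign +1: I = 0.15607835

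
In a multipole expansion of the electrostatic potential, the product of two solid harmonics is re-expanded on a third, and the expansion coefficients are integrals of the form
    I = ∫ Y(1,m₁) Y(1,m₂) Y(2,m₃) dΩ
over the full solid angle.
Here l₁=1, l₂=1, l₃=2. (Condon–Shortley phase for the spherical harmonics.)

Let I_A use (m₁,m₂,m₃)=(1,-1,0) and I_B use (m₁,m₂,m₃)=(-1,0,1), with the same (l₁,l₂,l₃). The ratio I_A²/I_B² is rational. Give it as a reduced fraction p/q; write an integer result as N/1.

1/3

l's match ⇒ only the (l;m) 3-j factors differ between A and B.
A: triangle coeff Δ(1,1,2) = 1/30; Σ_t [0,0]: t=0:+1/4 = 1/4; (3j)²=1/30 [(1 1 2; 1 -1 0)], sign=+1
B: triangle coeff Δ(1,1,2) = 1/30; Σ_t [0,0]: t=0:+1/2 = 1/2; (3j)²=1/10 [(1 1 2; -1 0 1)], sign=-1
I_A²/I_B² = (1/30)/(1/10) = 1/3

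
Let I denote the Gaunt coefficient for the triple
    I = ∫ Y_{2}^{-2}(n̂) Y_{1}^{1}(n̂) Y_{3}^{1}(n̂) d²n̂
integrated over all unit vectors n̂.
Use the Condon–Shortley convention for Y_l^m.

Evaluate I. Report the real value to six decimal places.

Rules hold: Σm=0, L=6 even, 1≤3≤3.
N = 5·3·7 = 105
Δ = 0!·4!·2!/7! = 1/105
Racah Σ t=0..0: t=0:+1/4 = 1/4
⇒ 3j(2 1 3; 0 0 0)² = 3/35, sgn -1
Racah Σ t=0..0: t=0:+1/48 = 1/48
⇒ 3j(2 1 3; -2 1 1)² = 1/105, sgn +1
4πI² = N·(3j₀)²·(3jₘ)² = 3/35
I = -1·√(0.0857143/4π) = -0.08258890

-0.082589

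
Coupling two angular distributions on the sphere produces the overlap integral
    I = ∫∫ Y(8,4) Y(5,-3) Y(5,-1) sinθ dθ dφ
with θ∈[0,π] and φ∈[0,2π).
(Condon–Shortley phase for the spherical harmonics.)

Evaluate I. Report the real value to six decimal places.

0.011139

Checks pass: Σm=0; 18 even; l₃=5∈[3,13].
(2·8+1)(2·5+1)(2·5+1) = 2057
Δ: 8! 8! 2! / 19! → 1/37413090
sum: t=3:−1/1036800 t=4:+1/331776 t=5:−1/1036800 = 1/921600
3j²(8 5 5; 0 0 0) = Δ·Π!·Σ² = 490/46189  (sign -1)
sum: t=0:+1/46448640 t=1:−1/3628800 t=2:+1/4147200 = -1/77414400
3j²(8 5 5; 4 -3 -1) = Δ·Π!·Σ² = 3/41990  (sign -1)
combine: 4πI² = 2057·490/46189·3/41990 = 1617/1037153
take √, sign +1: I = 0.01113855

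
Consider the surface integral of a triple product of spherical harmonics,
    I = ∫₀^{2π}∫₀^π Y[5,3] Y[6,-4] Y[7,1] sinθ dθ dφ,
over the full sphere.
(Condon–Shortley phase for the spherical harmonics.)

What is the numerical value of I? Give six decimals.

-0.130527

m-sum 0 ✓  L=18 even ✓  1≤7≤11 ✓
Π(2lᵢ+1) = 11×13×15 = 2145
triangle coeff Δ(5,6,7) = 1/174594420
Σ_t [0,4]: t=0:+1/4147200 t=1:−1/207360 t=2:+1/82944 t=3:−1/207360 t=4:+1/4147200 = 1/345600
(3j)²=420/46189 [(5 6 7; 0 0 0)], sign=-1
Σ_t [0,2]: t=0:+1/1658880 t=1:−1/3628800 t=2:+1/116121600 = 13/38707200
(3j)²=39/3553 [(5 6 7; 3 -4 1)], sign=+1
⇒ 4πI² = 245700/1147619
I = (-1)√(245700/1147619/(4π)) = -0.13052653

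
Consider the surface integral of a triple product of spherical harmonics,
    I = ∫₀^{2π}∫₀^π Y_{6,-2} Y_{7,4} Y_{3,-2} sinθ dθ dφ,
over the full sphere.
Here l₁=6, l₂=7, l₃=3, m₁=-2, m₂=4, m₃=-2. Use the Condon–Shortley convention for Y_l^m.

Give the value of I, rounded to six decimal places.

m-sum 0 ✓  L=16 even ✓  1≤3≤13 ✓
Π(2lᵢ+1) = 13×15×7 = 1365
triangle coeff Δ(6,7,3) = 1/2042040
Σ_t [4,6]: t=4:+1/207360 t=5:−1/57600 t=6:+1/207360 = -1/129600
(3j)²=168/12155 [(6 7 3; 0 0 0)], sign=+1
Σ_t [7,8]: t=7:−1/725760 t=8:+1/967680 = -1/2903040
(3j)²=5/3094 [(6 7 3; -2 4 -2)], sign=+1
⇒ 4πI² = 1260/41327
I = (+1)√(1260/41327/(4π)) = 0.04925648

0.049256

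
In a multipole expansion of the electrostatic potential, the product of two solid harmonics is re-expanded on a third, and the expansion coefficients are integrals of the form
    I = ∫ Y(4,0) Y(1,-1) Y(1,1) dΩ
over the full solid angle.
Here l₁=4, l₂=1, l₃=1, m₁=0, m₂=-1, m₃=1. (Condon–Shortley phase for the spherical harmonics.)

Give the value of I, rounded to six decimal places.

triangle: need 3≤l₃≤5, have 1; I=0

0.000000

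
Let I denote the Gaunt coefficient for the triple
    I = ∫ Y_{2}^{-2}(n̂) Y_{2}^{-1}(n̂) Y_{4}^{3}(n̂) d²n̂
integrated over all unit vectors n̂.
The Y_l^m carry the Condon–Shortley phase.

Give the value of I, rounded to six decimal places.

-0.238414

Rules hold: Σm=0, L=8 even, 0≤4≤4.
N = 5·5·9 = 225
Δ = 0!·4!·4!/9! = 1/630
Racah Σ t=0..0: t=0:+1/16 = 1/16
⇒ 3j(2 2 4; 0 0 0)² = 2/35, sgn +1
Racah Σ t=0..0: t=0:+1/144 = 1/144
⇒ 3j(2 2 4; -2 -1 3)² = 1/18, sgn -1
4πI² = N·(3j₀)²·(3jₘ)² = 5/7
I = -1·√(0.714286/4π) = -0.23841361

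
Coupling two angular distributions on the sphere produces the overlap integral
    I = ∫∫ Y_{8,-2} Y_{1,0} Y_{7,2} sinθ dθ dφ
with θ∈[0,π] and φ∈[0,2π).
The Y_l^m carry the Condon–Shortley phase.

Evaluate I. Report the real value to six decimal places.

m-sum 0 ✓  L=16 even ✓  7≤7≤9 ✓
Π(2lᵢ+1) = 17×3×15 = 765
triangle coeff Δ(8,1,7) = 1/2040
Σ_t [1,1]: t=1:−1/25401600 = -1/25401600
(3j)²=8/255 [(8 1 7; 0 0 0)], sign=+1
Σ_t [1,1]: t=1:−1/43545600 = -1/43545600
(3j)²=1/34 [(8 1 7; -2 0 2)], sign=+1
⇒ 4πI² = 12/17
I = (+1)√(12/17/(4π)) = 0.23700703

0.237007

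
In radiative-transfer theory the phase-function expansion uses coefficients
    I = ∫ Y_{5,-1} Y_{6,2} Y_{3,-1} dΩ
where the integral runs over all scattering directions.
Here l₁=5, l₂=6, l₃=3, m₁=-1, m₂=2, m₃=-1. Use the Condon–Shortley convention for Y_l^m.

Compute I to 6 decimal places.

Checks pass: Σm=0; 14 even; l₃=3∈[1,11].
(2·5+1)(2·6+1)(2·3+1) = 1001
Δ: 8! 2! 4! / 15! → 1/675675
sum: t=3:−1/8640 t=4:+1/2304 t=5:−1/8640 = 7/34560
3j²(5 6 3; 0 0 0) = Δ·Π!·Σ² = 7/429  (sign -1)
sum: t=4:+1/27648 t=5:−1/4320 t=6:+1/11520 = -1/9216
3j²(5 6 3; -1 2 -1) = Δ·Π!·Σ² = 2/143  (sign -1)
combine: 4πI² = 1001·7/429·2/143 = 98/429
take √, sign +1: I = 0.13482780

0.134828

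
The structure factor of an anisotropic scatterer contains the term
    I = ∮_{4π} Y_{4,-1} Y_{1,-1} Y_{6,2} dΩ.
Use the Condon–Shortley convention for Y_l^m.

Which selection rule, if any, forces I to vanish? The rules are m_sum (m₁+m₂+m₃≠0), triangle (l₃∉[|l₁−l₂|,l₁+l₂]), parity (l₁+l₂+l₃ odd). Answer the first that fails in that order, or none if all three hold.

triangle

azimuthal sum: -1 − 1 + 2 = 0  ✓
3 ≤ 6 ≤ 5 (triangle on l)  ✗
L = 4 + 1 + 6 = 11 (odd)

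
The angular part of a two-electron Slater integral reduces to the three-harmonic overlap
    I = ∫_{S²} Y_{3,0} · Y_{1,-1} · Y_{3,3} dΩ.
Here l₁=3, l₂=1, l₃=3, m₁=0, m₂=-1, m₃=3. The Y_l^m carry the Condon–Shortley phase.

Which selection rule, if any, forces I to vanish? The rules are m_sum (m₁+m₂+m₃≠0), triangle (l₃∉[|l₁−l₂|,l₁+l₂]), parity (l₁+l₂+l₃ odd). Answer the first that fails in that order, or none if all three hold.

Σmᵢ = 2  ✗
l₃∈[|l₁−l₂|,l₁+l₂]=[2,4], have l₃=3
Σlᵢ = 7 ⇒ odd

m_sum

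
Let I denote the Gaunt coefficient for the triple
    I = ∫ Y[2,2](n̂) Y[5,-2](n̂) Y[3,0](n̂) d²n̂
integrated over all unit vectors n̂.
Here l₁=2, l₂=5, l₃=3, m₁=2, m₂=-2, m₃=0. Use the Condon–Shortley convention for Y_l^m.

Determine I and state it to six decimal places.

0.141758

Checks pass: Σm=0; 10 even; l₃=3∈[3,7].
(2·2+1)(2·5+1)(2·3+1) = 385
Δ: 4! 0! 6! / 11! → 1/2310
sum: t=2:+1/144 = 1/144
3j²(2 5 3; 0 0 0) = Δ·Π!·Σ² = 10/231  (sign -1)
sum: t=0:+1/864 = 1/864
3j²(2 5 3; 2 -2 0) = Δ·Π!·Σ² = 1/66  (sign -1)
combine: 4πI² = 385·10/231·1/66 = 25/99
take √, sign +1: I = 0.14175797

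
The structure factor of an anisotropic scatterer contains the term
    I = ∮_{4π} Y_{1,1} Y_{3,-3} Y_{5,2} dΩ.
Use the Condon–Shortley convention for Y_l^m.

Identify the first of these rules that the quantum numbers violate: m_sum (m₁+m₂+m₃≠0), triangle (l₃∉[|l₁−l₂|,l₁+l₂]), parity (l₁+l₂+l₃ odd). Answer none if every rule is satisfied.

triangle

m₁+m₂+m₃ = 1 − 3 + 2 = 0  ✓
triangle: |1−3|=2 ≤ l₃=5 ≤ 1+3=4  ✗
parity: l₁+l₂+l₃ = 9 is odd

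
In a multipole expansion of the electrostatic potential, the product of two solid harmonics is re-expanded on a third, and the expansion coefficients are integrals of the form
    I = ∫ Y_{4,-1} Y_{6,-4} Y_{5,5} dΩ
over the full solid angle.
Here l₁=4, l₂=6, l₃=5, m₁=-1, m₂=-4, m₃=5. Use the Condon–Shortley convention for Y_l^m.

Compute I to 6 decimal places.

Σlᵢ=15 odd — θ-integrand is odd under cosθ→−cosθ; I=0

0.000000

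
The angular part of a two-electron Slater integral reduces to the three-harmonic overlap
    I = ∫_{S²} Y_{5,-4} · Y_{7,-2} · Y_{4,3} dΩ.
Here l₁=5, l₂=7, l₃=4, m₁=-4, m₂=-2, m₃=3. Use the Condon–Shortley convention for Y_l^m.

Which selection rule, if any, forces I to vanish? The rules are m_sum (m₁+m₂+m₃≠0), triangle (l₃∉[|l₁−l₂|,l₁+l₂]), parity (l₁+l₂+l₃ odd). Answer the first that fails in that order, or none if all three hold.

azimuthal sum: -4 − 2 + 3 = -3  ✗
2 ≤ 4 ≤ 12 (triangle on l)
L = 5 + 7 + 4 = 16 (even)

m_sum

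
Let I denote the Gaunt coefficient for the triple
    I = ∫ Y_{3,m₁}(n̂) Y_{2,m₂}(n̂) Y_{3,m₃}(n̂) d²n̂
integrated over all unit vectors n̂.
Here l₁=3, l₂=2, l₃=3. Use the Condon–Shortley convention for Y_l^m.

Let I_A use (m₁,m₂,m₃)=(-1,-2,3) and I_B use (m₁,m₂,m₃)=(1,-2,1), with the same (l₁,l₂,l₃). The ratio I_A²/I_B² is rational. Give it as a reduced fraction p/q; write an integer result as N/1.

l's match ⇒ only the (l;m) 3-j factors differ between A and B.
A: triangle coeff Δ(3,2,3) = 1/3780; Σ_t [0,0]: t=0:+1/96 = 1/96; (3j)²=1/42 [(3 2 3; -1 -2 3)], sign=+1
B: triangle coeff Δ(3,2,3) = 1/3780; Σ_t [0,0]: t=0:+1/16 = 1/16; (3j)²=2/35 [(3 2 3; 1 -2 1)], sign=+1
I_A²/I_B² = (1/42)/(2/35) = 5/12

5/12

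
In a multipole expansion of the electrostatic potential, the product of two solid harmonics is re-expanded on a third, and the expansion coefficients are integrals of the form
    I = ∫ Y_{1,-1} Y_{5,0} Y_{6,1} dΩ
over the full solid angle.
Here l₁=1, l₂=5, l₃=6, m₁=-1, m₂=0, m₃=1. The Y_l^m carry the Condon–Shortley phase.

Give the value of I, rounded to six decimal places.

-0.187239

m-sum 0 ✓  L=12 even ✓  4≤6≤6 ✓
Π(2lᵢ+1) = 3×11×13 = 429
triangle coeff Δ(1,5,6) = 1/858
Σ_t [0,0]: t=0:+1/14400 = 1/14400
(3j)²=6/143 [(1 5 6; 0 0 0)], sign=+1
Σ_t [0,0]: t=0:+1/28800 = 1/28800
(3j)²=7/286 [(1 5 6; -1 0 1)], sign=-1
⇒ 4πI² = 63/143
I = (-1)√(63/143/(4π)) = -0.18723944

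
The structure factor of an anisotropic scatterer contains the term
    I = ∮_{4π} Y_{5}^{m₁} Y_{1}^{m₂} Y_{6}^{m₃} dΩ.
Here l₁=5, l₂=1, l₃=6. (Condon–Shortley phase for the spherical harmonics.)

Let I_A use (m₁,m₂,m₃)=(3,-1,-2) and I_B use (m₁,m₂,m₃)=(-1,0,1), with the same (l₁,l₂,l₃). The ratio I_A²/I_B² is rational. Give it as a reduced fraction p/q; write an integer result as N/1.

6/35

Same 5,1,6: normalisation and zero-m 3j drop out of the ratio.
A: Δ: 0! 10! 2! / 13! → 1/858; sum: t=0:+1/161280 = 1/161280; 3j²(5 1 6; 3 -1 -2) = Δ·Π!·Σ² = 1/143  (sign +1)
B: Δ: 0! 10! 2! / 13! → 1/858; sum: t=0:+1/17280 = 1/17280; 3j²(5 1 6; -1 0 1) = Δ·Π!·Σ² = 35/858  (sign -1)
I_A²/I_B² = (1/143)/(35/858) = 6/35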